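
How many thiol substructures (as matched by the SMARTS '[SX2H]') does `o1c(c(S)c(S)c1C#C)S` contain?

[SX2H] is the SMARTS for a thiol: an aliphatic sulfur with two connections, one being H.
The molecule carries 3 separate instances of a thiol (-SH) meeting every constraint; each maps to a distinct set of atoms, giving 3 matches.

3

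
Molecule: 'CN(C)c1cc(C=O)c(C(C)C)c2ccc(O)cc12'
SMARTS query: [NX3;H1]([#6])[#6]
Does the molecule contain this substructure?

No

The pattern [NX3;H1]([#6])[#6] describes a trivalent nitrogen with one H, bonded to two carbons — a secondary amine.
The closest candidate here is a dimethylamino group (-N(CH3)2), but the nitrogen has H0, not H1. No other fragment satisfies the full query, so there is no match.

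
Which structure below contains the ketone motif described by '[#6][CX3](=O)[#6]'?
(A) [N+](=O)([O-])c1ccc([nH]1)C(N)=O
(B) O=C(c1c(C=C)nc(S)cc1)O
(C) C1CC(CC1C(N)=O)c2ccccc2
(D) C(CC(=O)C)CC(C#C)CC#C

D

[#6][CX3](=O)[#6] describes a carbonyl carbon (no H) flanked by two carbons (a ketone).
(A) has a primary amide (-C(=O)NH2) but one neighbour of the carbonyl carbon is N, not C.
(B) has a carboxylic acid group (-C(=O)OH) but one neighbour of the carbonyl carbon is O, not C.
(C) has a primary amide (-C(=O)NH2) but one neighbour of the carbonyl carbon is N, not C.
(D) contains an acetyl/ketone group (-C(=O)CH3), which satisfies every atom and bond constraint.
So the answer is (D).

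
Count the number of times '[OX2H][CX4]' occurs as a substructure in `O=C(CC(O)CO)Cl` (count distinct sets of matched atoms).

2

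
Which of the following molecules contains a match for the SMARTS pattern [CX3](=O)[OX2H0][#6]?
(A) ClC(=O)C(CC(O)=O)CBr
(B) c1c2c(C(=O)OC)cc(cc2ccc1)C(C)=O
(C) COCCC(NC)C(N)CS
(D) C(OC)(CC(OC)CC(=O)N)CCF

B

[CX3](=O)[OX2H0][#6] describes a carbonyl carbon bonded to an oxygen that is itself bonded to carbon (no H on that O) (an ester).
(A) has a carboxylic acid group (-C(=O)OH) but the singly-bonded O carries H (OX2H1, not H0).
(B) contains a methyl-ester group (-C(=O)OCH3), which satisfies every atom and bond constraint.
(C) has a methoxy ether (-OCH3) but the ether oxygen is not adjacent to a C=O carbon.
(D) has a methoxy ether (-OCH3) but the ether oxygen is not adjacent to a C=O carbon.
So the answer is (B).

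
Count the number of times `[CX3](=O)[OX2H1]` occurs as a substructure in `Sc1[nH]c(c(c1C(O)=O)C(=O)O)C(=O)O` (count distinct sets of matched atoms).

[CX3](=O)[OX2H1] is the SMARTS for a carboxylic acid: an sp2 carbon double-bonded to O and single-bonded to an -OH oxygen.
The molecule carries 3 separate instances of a carboxylic acid group (-C(=O)OH) meeting every constraint; each maps to a distinct set of atoms, giving 3 matches.

3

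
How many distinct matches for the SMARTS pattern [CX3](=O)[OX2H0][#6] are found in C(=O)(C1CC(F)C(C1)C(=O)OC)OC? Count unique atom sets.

2

[CX3](=O)[OX2H0][#6] is the SMARTS for an ester: a carbonyl carbon bonded to an oxygen that is itself bonded to carbon (no H on that O).
The molecule carries 2 separate instances of a methyl-ester group (-C(=O)OCH3) meeting every constraint; each maps to a distinct set of atoms, giving 2 matches.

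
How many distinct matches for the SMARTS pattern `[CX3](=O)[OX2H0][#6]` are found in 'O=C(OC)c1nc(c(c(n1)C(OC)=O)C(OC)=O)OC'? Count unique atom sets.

[CX3](=O)[OX2H0][#6] is the SMARTS for an ester: a carbonyl carbon bonded to an oxygen that is itself bonded to carbon (no H on that O).
The molecule carries 3 separate instances of a methyl-ester group (-C(=O)OCH3) meeting every constraint; each maps to a distinct set of atoms, giving 3 matches.

3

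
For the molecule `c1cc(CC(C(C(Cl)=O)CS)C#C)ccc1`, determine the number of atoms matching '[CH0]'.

2

Check the 16 heavy atoms by environment: 2× C (H2) → no; 3× C (H1) → no; 1× c (aromatic, H0) → no; 5× c (aromatic, H1) → no; 1× S (H1) → no; 2× C (H0) → match; 1× O (H0) → no; 1× Cl (H0) → no.
That gives 2 matching atoms.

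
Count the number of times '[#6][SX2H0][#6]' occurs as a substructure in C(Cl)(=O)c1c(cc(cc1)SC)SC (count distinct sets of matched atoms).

2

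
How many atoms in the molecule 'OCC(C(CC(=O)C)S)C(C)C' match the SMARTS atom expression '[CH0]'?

1

The query [CH0] means: aliphatic carbon with no attached hydrogen.
Check the 12 heavy atoms by environment: 2× C (H2) → no; 3× C (H1) → no; 3× C (H3) → no; 1× O (H1) → no; 1× C (H0) → match; 1× O (H0) → no; 1× S (H1) → no.
That gives 1 matching atom.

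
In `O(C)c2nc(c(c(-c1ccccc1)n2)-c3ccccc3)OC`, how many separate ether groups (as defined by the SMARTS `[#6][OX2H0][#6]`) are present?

[#6][OX2H0][#6] is the SMARTS for an ether: an aliphatic oxygen bridging two carbons with no H on the oxygen.
The molecule carries 2 separate instances of a methoxy ether (-OCH3) meeting every constraint; each maps to a distinct set of atoms, giving 2 matches.

2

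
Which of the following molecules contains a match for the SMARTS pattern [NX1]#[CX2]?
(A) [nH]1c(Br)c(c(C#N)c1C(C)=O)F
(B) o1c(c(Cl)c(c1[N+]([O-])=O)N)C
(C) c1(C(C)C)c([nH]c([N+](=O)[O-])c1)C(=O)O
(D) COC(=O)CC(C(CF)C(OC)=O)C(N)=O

A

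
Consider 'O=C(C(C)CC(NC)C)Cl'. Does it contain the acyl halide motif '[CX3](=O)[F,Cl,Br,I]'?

The pattern [CX3](=O)[F,Cl,Br,I] describes a carbonyl carbon bonded to a halogen — an acyl halide.
The molecule carries an acyl chloride (-C(=O)Cl), whose atoms satisfy every constraint of the query, so the pattern matches.

Yes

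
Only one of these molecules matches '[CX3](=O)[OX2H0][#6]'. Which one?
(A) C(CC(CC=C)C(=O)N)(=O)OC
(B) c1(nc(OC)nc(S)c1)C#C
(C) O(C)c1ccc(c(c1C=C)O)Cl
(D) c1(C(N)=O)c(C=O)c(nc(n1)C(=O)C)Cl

A

[CX3](=O)[OX2H0][#6] describes a carbonyl carbon bonded to an oxygen that is itself bonded to carbon (no H on that O) (an ester).
(A) contains a methyl-ester group (-C(=O)OCH3), which satisfies every atom and bond constraint.
(B) has a methoxy ether (-OCH3) but the ether oxygen is not adjacent to a C=O carbon.
(C) has a methoxy ether (-OCH3) but the ether oxygen is not adjacent to a C=O carbon.
(D) has a primary amide (-C(=O)NH2) but the carbonyl is bonded to N, not to an O-C linkage.
So the answer is (A).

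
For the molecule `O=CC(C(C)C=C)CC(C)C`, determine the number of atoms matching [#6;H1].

5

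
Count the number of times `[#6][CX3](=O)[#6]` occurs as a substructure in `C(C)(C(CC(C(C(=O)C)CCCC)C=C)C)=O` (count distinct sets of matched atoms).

[#6][CX3](=O)[#6] is the SMARTS for a ketone: a carbonyl carbon (no H) flanked by two carbons.
The molecule carries 2 separate instances of an acetyl/ketone group (-C(=O)CH3) meeting every constraint; each maps to a distinct set of atoms, giving 2 matches.

2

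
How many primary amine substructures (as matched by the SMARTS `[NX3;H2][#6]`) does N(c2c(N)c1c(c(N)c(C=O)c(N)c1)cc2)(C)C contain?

[NX3;H2][#6] is the SMARTS for a primary amine: a trivalent nitrogen with two H attached to carbon.
The molecule carries 3 separate instances of a primary amino group (-NH2) meeting every constraint; each maps to a distinct set of atoms, giving 3 matches.

3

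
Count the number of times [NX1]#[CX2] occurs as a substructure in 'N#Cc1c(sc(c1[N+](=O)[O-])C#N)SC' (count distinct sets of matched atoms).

2

[NX1]#[CX2] is the SMARTS for a nitrile: a nitrogen triple-bonded to a two-connected carbon.
The molecule carries 2 separate instances of a nitrile (-C#N) meeting every constraint; each maps to a distinct set of atoms, giving 2 matches.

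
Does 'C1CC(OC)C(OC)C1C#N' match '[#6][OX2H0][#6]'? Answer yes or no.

Yes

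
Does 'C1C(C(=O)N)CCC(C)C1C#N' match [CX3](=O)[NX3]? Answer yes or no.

Yes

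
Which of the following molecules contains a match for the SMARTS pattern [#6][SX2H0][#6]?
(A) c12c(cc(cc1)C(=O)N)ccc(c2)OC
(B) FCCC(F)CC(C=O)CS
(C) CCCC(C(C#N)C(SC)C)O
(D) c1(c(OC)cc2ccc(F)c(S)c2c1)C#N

[#6][SX2H0][#6] describes an aliphatic sulfur bridging two carbons with no H on the sulfur (a thioether).
(A) has a methoxy ether (-OCH3) but the bridging atom is O, not S.
(B) has a thiol (-SH) but the sulfur has H1, not H0 bridging two carbons.
(C) contains a methylthio ether (-SCH3), which satisfies every atom and bond constraint.
(D) has a thiol (-SH) but the sulfur has H1, not H0 bridging two carbons.
So the answer is (C).

C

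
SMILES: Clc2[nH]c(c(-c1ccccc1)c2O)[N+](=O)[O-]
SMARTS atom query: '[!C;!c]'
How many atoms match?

6

The query [!C;!c] means: neither aliphatic nor aromatic carbon — same as [!#6].
Check the 16 heavy atoms by environment: 1× n (aromatic) → match; 10× c (aromatic) → no; 1× N (charge +1) → match; 1× O (charge -1) → match; 2× O → match; 1× Cl → match.
Summing the matching environments: 1 + 1 + 1 + 2 + 1 = 6 matching atoms.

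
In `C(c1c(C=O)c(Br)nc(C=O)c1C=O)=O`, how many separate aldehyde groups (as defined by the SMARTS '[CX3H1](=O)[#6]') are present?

4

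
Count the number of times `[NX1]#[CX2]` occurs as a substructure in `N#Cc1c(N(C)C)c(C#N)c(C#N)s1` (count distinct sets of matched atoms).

3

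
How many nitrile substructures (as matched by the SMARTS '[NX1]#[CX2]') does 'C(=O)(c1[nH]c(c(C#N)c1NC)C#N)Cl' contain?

[NX1]#[CX2] is the SMARTS for a nitrile: a nitrogen triple-bonded to a two-connected carbon.
The molecule carries 2 separate instances of a nitrile (-C#N) meeting every constraint; each maps to a distinct set of atoms, giving 2 matches.

2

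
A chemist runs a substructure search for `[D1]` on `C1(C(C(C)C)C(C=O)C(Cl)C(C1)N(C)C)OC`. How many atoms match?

The query [D1] means: atom with exactly one heavy-atom neighbour (degree 1).
Check the 17 heavy atoms by environment: 6× C (D3) → no; 2× C (D2) → no; 1× Cl (D1) → match; 1× N (D3) → no; 5× C (D1) → match; 1× O (D1) → match; 1× O (D2) → no.
Summing the matching environments: 1 + 5 + 1 = 7 matching atoms.

7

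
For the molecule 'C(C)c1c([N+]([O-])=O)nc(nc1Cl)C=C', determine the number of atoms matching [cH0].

4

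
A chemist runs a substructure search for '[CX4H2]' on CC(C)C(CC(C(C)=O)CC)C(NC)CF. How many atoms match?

3

Check the 16 heavy atoms by environment: 3× C (H2, X4) → match; 4× C (H1, X4) → no; 5× C (H3, X4) → no; 1× C (H0, X3) → no; 1× O (H0, X1) → no; 1× F (H0, X1) → no; 1× N (H1, X3) → no.
That gives 3 matching atoms.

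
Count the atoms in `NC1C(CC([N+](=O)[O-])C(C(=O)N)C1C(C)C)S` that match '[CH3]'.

2

Check the 17 heavy atoms by environment: 6× C (H1) → no; 1× C (H2) → no; 1× C (H0) → no; 2× O (H0) → no; 2× N (H2) → no; 1× N (charge +1, H0) → no; 1× O (charge -1, H0) → no; 1× S (H1) → no; 2× C (H3) → match.
That gives 2 matching atoms.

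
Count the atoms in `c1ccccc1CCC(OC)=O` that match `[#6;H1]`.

5

The query [#6;H1] means: any carbon bearing exactly one hydrogen.
Check the 12 heavy atoms by environment: 2× C (H2) → no; 1× c (aromatic, H0) → no; 5× c (aromatic, H1) → match; 1× C (H0) → no; 2× O (H0) → no; 1× C (H3) → no.
That gives 5 matching atoms.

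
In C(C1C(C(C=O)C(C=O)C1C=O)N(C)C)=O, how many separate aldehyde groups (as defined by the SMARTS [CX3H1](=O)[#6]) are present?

4

[CX3H1](=O)[#6] is the SMARTS for an aldehyde: an sp2 carbon with one H, double-bonded to O and single-bonded to carbon.
The molecule carries 4 separate instances of an aldehyde (-CHO) meeting every constraint; each maps to a distinct set of atoms, giving 4 matches.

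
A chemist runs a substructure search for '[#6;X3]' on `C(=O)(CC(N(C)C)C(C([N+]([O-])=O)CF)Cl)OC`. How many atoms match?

1

The query [#6;X3] means: any carbon (aromatic or not) with three total connections.
Check the 17 heavy atoms by environment: 8× C (X4) → no; 1× N (X3) → no; 1× Cl (X1) → no; 1× C (X3) → match; 2× O (X1) → no; 1× O (X2) → no; 1× F (X1) → no; 1× N (charge +1, X3) → no; 1× O (charge -1, X1) → no.
That gives 1 matching atom.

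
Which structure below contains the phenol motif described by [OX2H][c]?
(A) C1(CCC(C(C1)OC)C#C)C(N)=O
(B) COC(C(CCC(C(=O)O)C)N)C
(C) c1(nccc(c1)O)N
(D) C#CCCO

C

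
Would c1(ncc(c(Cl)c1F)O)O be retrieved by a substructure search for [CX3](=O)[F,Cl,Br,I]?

The pattern [CX3](=O)[F,Cl,Br,I] describes a carbonyl carbon bonded to a halogen — an acyl halide.
The closest candidate here is a chloro substituent, but the Cl is not on a carbonyl carbon. No other fragment satisfies the full query, so there is no match.

No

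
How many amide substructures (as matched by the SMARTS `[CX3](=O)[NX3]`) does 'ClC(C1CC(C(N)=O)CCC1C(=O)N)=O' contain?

2

[CX3](=O)[NX3] is the SMARTS for an amide: a carbonyl carbon bonded to a trivalent nitrogen.
The molecule carries 2 separate instances of a primary amide (-C(=O)NH2) meeting every constraint; each maps to a distinct set of atoms, giving 2 matches.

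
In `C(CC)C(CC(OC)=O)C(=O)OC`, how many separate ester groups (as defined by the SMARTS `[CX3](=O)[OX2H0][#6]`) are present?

[CX3](=O)[OX2H0][#6] is the SMARTS for an ester: a carbonyl carbon bonded to an oxygen that is itself bonded to carbon (no H on that O).
The molecule carries 2 separate instances of a methyl-ester group (-C(=O)OCH3) meeting every constraint; each maps to a distinct set of atoms, giving 2 matches.

2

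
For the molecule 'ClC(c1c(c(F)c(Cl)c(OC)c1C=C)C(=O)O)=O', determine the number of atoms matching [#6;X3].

10

The query [#6;X3] means: any carbon (aromatic or not) with three total connections.
Check the 18 heavy atoms by environment: 6× c (aromatic, X3) → match; 2× O (X2) → no; 1× C (X4) → no; 1× F (X1) → no; 4× C (X3) → match; 2× O (X1) → no; 2× Cl (X1) → no.
Summing the matching environments: 6 + 4 = 10 matching atoms.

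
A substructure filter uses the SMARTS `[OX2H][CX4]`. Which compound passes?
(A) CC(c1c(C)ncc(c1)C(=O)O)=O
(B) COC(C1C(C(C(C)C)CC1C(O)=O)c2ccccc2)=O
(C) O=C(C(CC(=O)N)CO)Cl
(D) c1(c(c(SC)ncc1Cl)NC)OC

[OX2H][CX4] describes a hydroxyl oxygen bound to an sp3 (X4) carbon (an aliphatic alcohol).
(A) has a carboxylic acid group (-C(=O)OH) but the -OH is on a CX3 carbonyl carbon, not a CX4 carbon.
(B) has a carboxylic acid group (-C(=O)OH) but the -OH is on a CX3 carbonyl carbon, not a CX4 carbon.
(C) contains a hydroxyl group (-OH), which satisfies every atom and bond constraint.
(D) has a methoxy ether (-OCH3) but the oxygen has H0 (ether), not H1.
So the answer is (C).

C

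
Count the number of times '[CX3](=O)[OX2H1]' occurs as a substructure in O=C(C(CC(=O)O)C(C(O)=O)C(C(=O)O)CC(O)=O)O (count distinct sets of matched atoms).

5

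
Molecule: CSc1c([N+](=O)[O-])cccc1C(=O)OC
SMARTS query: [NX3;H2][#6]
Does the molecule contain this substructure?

No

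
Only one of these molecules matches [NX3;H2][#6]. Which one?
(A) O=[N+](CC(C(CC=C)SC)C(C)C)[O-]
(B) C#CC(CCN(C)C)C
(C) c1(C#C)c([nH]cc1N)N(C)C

[NX3;H2][#6] describes a trivalent nitrogen with two H attached to carbon (a primary amine).
(A) has a nitro group (-[N+](=O)[O-]) but the nitrogen is [N+] with no H, not NX3H2.
(B) has a dimethylamino group (-N(CH3)2) but the nitrogen has H0, not H2.
(C) contains a primary amino group (-NH2), which satisfies every atom and bond constraint.
So the answer is (C).

C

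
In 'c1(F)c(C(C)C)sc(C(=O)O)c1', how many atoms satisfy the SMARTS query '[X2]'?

2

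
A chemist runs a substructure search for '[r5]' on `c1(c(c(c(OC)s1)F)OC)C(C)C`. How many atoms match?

5

Check the 13 heavy atoms by environment: 1× s (aromatic, in 5-ring) → match; 4× c (aromatic, in 5-ring) → match; 2× O (acyclic) → no; 5× C (acyclic) → no; 1× F (acyclic) → no.
Summing the matching environments: 1 + 4 = 5 matching atoms.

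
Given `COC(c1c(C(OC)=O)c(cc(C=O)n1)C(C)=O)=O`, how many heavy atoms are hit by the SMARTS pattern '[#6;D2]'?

The query [#6;D2] means: any carbon bonded to exactly two heavy atoms.
Check the 19 heavy atoms by environment: 1× n (aromatic, D2) → no; 4× c (aromatic, D3) → no; 1× c (aromatic, D2) → match; 1× C (D2) → match; 4× O (D1) → no; 3× C (D3) → no; 2× O (D2) → no; 3× C (D1) → no.
Summing the matching environments: 1 + 1 = 2 matching atoms.

2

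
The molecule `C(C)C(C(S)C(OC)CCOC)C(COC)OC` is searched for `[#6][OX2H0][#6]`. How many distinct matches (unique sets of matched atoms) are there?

4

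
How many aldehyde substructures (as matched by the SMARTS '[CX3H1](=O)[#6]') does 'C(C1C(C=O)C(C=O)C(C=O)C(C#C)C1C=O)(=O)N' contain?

[CX3H1](=O)[#6] is the SMARTS for an aldehyde: an sp2 carbon with one H, double-bonded to O and single-bonded to carbon.
The molecule carries 4 separate instances of an aldehyde (-CHO) meeting every constraint; each maps to a distinct set of atoms, giving 4 matches.

4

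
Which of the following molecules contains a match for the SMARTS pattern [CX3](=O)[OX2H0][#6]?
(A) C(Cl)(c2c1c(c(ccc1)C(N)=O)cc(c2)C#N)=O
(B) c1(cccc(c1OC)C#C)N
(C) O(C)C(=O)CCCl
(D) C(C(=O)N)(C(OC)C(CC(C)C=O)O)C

C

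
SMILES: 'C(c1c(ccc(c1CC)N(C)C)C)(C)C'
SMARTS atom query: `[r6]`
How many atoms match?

6

The query [r6] means: r6 matches atoms in a six-membered ring.
Check the 15 heavy atoms by environment: 6× c (aromatic, in 6-ring) → match; 8× C (acyclic) → no; 1× N (acyclic) → no.
That gives 6 matching atoms.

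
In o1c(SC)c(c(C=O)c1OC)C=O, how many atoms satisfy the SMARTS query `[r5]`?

5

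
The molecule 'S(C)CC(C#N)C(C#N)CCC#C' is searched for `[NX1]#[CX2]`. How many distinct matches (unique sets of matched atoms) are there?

[NX1]#[CX2] is the SMARTS for a nitrile: a nitrogen triple-bonded to a two-connected carbon.
The molecule carries 2 separate instances of a nitrile (-C#N) meeting every constraint; each maps to a distinct set of atoms, giving 2 matches.

2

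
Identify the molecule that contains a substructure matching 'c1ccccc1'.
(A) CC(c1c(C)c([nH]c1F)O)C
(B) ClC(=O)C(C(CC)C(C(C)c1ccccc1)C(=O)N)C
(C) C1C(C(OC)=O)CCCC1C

B

c1ccccc1 describes six aromatic carbons in a ring (a benzene ring).
(A) has a methyl group (-CH3) but no six-membered all-carbon aromatic ring is present.
(B) contains a phenyl ring, which satisfies every atom and bond constraint.
(C) has a methyl group (-CH3) but no six-membered all-carbon aromatic ring is present.
So the answer is (B).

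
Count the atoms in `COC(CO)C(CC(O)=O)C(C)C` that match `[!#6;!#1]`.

4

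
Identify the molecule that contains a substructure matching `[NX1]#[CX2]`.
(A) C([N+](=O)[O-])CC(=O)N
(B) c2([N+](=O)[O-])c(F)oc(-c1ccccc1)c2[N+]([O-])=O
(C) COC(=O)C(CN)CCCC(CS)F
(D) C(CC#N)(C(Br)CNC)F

[NX1]#[CX2] describes a nitrogen triple-bonded to a two-connected carbon (a nitrile).
(A) has a primary amide (-C(=O)NH2) but the nitrogen is NX3, not NX1.
(B) has a nitro group (-[N+](=O)[O-]) but there is no C#N triple bond.
(C) has a primary amino group (-NH2) but the nitrogen is NX3 (three connections), not NX1 triple-bonded.
(D) contains a nitrile (-C#N), which satisfies every atom and bond constraint.
So the answer is (D).

D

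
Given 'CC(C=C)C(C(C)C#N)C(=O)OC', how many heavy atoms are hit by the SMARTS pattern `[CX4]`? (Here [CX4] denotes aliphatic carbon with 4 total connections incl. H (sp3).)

6

Check the 13 heavy atoms by environment: 6× C (X4) → match; 1× C (X2) → no; 1× N (X1) → no; 3× C (X3) → no; 1× O (X1) → no; 1× O (X2) → no.
That gives 6 matching atoms.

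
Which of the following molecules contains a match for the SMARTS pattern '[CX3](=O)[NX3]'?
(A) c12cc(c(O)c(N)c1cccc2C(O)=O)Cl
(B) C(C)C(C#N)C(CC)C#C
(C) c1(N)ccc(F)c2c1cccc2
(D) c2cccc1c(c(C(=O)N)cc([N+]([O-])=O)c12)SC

D

[CX3](=O)[NX3] describes a carbonyl carbon bonded to a trivalent nitrogen (an amide).
(A) has a primary amino group (-NH2) but the -NH2 is not attached to a carbonyl carbon.
(B) has a nitrile (-C#N) but the nitrile N is NX1 (triple-bonded), not NX3.
(C) has a primary amino group (-NH2) but the -NH2 is not attached to a carbonyl carbon.
(D) contains a primary amide (-C(=O)NH2), which satisfies every atom and bond constraint.
So the answer is (D).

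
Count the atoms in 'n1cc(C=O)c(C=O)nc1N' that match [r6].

6

The query [r6] means: r6 matches atoms in a six-membered ring.
Check the 11 heavy atoms by environment: 2× n (aromatic, in 6-ring) → match; 4× c (aromatic, in 6-ring) → match; 2× C (acyclic) → no; 2× O (acyclic) → no; 1× N (acyclic) → no.
Summing the matching environments: 2 + 4 = 6 matching atoms.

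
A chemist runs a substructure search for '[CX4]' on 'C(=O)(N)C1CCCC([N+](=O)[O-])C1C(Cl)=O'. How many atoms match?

6

Check the 15 heavy atoms by environment: 6× C (X4) → match; 2× C (X3) → no; 3× O (X1) → no; 1× Cl (X1) → no; 1× N (X3) → no; 1× N (charge +1, X3) → no; 1× O (charge -1, X1) → no.
That gives 6 matching atoms.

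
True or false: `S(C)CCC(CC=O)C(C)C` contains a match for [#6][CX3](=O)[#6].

False

The pattern [#6][CX3](=O)[#6] describes a carbonyl carbon (no H) flanked by two carbons — a ketone.
The closest candidate here is an aldehyde (-CHO), but the carbonyl carbon has H1, so it is not flanked by two carbons. No other fragment satisfies the full query, so there is no match.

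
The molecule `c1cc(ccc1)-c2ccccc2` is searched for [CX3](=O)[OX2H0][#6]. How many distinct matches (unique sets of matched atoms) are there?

[CX3](=O)[OX2H0][#6] is the SMARTS for an ester: a carbonyl carbon bonded to an oxygen that is itself bonded to carbon (no H on that O).
No fragment in the molecule satisfies every constraint, giving 0 matches.

0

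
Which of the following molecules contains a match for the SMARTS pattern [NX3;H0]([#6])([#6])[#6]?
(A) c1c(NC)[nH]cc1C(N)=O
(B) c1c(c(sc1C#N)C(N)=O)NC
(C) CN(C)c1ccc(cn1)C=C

C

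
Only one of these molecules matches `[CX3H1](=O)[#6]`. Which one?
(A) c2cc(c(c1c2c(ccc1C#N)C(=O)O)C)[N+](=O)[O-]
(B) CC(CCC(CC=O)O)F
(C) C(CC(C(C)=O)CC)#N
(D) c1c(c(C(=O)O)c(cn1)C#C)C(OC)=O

[CX3H1](=O)[#6] describes an sp2 carbon with one H, double-bonded to O and single-bonded to carbon (an aldehyde).
(A) has a carboxylic acid group (-C(=O)OH) but the carbonyl carbon has H0 and is bonded to O, not H1.
(B) contains an aldehyde (-CHO), which satisfies every atom and bond constraint.
(C) has an acetyl/ketone group (-C(=O)CH3) but the carbonyl carbon has H0 (two carbon neighbours), not H1.
(D) has a methyl-ester group (-C(=O)OCH3) but the carbonyl carbon has H0, not H1.
So the answer is (B).

B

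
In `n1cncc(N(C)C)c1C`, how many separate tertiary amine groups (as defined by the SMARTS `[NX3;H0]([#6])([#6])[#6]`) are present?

1

[NX3;H0]([#6])([#6])[#6] is the SMARTS for a tertiary amine: a trivalent nitrogen with no H, bonded to three carbons.
Exactly one fragment in the molecule meets all constraints, giving 1 match.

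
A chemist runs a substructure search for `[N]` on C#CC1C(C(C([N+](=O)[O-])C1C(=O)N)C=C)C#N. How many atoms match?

3

The query [N] means: uppercase N matches aliphatic (non-aromatic) nitrogen only.
Check the 17 heavy atoms by environment: 11× C → no; 2× N → match; 2× O → no; 1× N (charge +1) → match; 1× O (charge -1) → no.
Summing the matching environments: 2 + 1 = 3 matching atoms.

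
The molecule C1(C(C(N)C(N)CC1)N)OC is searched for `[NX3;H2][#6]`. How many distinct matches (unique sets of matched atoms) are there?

3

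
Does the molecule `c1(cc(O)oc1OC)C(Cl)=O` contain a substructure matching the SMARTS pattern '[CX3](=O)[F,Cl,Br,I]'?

Yes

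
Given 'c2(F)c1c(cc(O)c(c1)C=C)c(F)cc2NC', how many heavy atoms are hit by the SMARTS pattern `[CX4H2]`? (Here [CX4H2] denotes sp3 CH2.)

0

The query [CX4H2] means: sp3 carbon (X4) with exactly two hydrogens.
Check the 17 heavy atoms by environment: 7× c (aromatic, H0, X3) → no; 3× c (aromatic, H1, X3) → no; 1× N (H1, X3) → no; 1× C (H3, X4) → no; 2× F (H0, X1) → no; 1× C (H1, X3) → no; 1× C (H2, X3) → no; 1× O (H1, X2) → no.
No environment satisfies the query, so 0 matching atoms.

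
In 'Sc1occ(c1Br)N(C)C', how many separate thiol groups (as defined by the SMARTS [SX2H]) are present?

1

[SX2H] is the SMARTS for a thiol: an aliphatic sulfur with two connections, one being H.
Exactly one fragment in the molecule meets all constraints, giving 1 match.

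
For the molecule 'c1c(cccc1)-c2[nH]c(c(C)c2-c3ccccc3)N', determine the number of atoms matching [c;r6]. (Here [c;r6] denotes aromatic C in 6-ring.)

12

Check the 19 heavy atoms by environment: 1× n (aromatic, in 5-ring) → no; 4× c (aromatic, in 5-ring) → no; 1× N (acyclic) → no; 1× C (acyclic) → no; 12× c (aromatic, in 6-ring) → match.
That gives 12 matching atoms.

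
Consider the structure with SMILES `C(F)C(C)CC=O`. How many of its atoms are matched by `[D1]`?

Check the 7 heavy atoms by environment: 3× C (D2) → no; 1× C (D3) → no; 1× O (D1) → match; 1× F (D1) → match; 1× C (D1) → match.
Summing the matching environments: 1 + 1 + 1 = 3 matching atoms.

3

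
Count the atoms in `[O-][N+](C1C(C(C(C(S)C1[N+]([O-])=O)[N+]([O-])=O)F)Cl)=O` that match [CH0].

Check the 18 heavy atoms by environment: 6× C (H1) → no; 3× N (charge +1, H0) → no; 3× O (charge -1, H0) → no; 3× O (H0) → no; 1× F (H0) → no; 1× S (H1) → no; 1× Cl (H0) → no.
No environment satisfies the query, so 0 matching atoms.

0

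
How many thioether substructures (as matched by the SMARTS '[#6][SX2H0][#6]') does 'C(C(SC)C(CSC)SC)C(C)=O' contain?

3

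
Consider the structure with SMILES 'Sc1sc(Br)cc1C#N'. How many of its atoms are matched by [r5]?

5

The query [r5] means: r5 matches atoms in a five-membered ring.
Check the 9 heavy atoms by environment: 1× s (aromatic, in 5-ring) → match; 4× c (aromatic, in 5-ring) → match; 1× Br (acyclic) → no; 1× S (acyclic) → no; 1× C (acyclic) → no; 1× N (acyclic) → no.
Summing the matching environments: 1 + 4 = 5 matching atoms.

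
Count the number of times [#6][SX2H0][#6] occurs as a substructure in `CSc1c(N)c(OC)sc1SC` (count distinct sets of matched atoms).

[#6][SX2H0][#6] is the SMARTS for a thioether: an aliphatic sulfur bridging two carbons with no H on the sulfur.
The molecule carries 2 separate instances of a methylthio ether (-SCH3) meeting every constraint; each maps to a distinct set of atoms, giving 2 matches.

2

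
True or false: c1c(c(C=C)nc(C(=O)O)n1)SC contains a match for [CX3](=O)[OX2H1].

True

The pattern [CX3](=O)[OX2H1] describes an sp2 carbon double-bonded to O and single-bonded to an -OH oxygen — a carboxylic acid.
The molecule carries a carboxylic acid group (-C(=O)OH), whose atoms satisfy every constraint of the query, so the pattern matches.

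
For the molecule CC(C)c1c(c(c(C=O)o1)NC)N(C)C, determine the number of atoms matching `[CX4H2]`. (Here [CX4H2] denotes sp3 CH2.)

0

Check the 15 heavy atoms by environment: 1× o (aromatic, H0, X2) → no; 4× c (aromatic, H0, X3) → no; 1× N (H0, X3) → no; 5× C (H3, X4) → no; 1× C (H1, X4) → no; 1× N (H1, X3) → no; 1× C (H1, X3) → no; 1× O (H0, X1) → no.
No environment satisfies the query, so 0 matching atoms.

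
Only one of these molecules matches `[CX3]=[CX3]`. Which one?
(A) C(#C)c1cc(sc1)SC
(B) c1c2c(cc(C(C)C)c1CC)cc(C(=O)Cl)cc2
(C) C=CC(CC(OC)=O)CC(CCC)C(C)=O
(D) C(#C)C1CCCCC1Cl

[CX3]=[CX3] describes a non-aromatic C=C double bond between two sp2 carbons (an alkene).
(A) has an ethynyl group (-C#CH) but the C-C bond is a triple bond, not a double bond.
(B) has an ethyl group (-CH2CH3) but its C-C bond is a single bond between CX4 carbons, not CX3=CX3.
(C) contains a vinyl group (-CH=CH2), which satisfies every atom and bond constraint.
(D) has an ethynyl group (-C#CH) but the C-C bond is a triple bond, not a double bond.
So the answer is (C).

C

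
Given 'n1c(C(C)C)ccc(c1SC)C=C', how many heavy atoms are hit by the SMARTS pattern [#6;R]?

5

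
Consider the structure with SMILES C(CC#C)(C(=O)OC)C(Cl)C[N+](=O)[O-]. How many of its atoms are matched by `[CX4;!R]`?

The query [CX4;!R] means: aliphatic carbon with four total connections, not in a ring.
Check the 14 heavy atoms by environment: 5× C (X4, acyclic) → match; 1× C (X3, acyclic) → no; 2× O (X1, acyclic) → no; 1× O (X2, acyclic) → no; 2× C (X2, acyclic) → no; 1× N (charge +1, X3, acyclic) → no; 1× O (charge -1, X1, acyclic) → no; 1× Cl (X1, acyclic) → no.
That gives 5 matching atoms.

5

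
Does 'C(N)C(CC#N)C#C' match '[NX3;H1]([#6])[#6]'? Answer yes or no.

No

The pattern [NX3;H1]([#6])[#6] describes a trivalent nitrogen with one H, bonded to two carbons — a secondary amine.
The closest candidate here is a primary amino group (-NH2), but the nitrogen has H2 and only one carbon neighbour. No other fragment satisfies the full query, so there is no match.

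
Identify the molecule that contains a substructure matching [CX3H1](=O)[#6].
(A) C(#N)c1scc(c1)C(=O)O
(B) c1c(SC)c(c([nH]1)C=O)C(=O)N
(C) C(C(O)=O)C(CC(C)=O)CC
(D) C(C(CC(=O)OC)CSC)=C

[CX3H1](=O)[#6] describes an sp2 carbon with one H, double-bonded to O and single-bonded to carbon (an aldehyde).
(A) has a carboxylic acid group (-C(=O)OH) but the carbonyl carbon has H0 and is bonded to O, not H1.
(B) contains an aldehyde (-CHO), which satisfies every atom and bond constraint.
(C) has an acetyl/ketone group (-C(=O)CH3) but the carbonyl carbon has H0 (two carbon neighbours), not H1.
(D) has a methyl-ester group (-C(=O)OCH3) but the carbonyl carbon has H0, not H1.
So the answer is (B).

B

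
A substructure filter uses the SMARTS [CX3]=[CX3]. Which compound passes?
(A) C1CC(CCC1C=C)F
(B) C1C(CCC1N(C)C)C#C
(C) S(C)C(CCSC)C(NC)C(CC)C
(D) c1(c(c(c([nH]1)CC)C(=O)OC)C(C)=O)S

[CX3]=[CX3] describes a non-aromatic C=C double bond between two sp2 carbons (an alkene).
(A) contains a vinyl group (-CH=CH2), which satisfies every atom and bond constraint.
(B) has an ethynyl group (-C#CH) but the C-C bond is a triple bond, not a double bond.
(C) has an ethyl group (-CH2CH3) but its C-C bond is a single bond between CX4 carbons, not CX3=CX3.
(D) has an ethyl group (-CH2CH3) but its C-C bond is a single bond between CX4 carbons, not CX3=CX3.
So the answer is (A).

A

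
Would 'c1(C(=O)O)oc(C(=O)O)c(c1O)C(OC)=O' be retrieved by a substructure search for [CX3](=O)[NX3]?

No

The pattern [CX3](=O)[NX3] describes a carbonyl carbon bonded to a trivalent nitrogen — an amide.
The closest candidate here is a methyl-ester group (-C(=O)OCH3), but the carbonyl is bonded to O, not to an NX3 nitrogen. No other fragment satisfies the full query, so there is no match.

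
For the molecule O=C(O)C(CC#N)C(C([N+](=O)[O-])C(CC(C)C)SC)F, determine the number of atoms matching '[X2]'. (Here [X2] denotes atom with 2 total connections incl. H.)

3

Check the 20 heavy atoms by environment: 10× C (X4) → no; 1× C (X2) → match; 1× N (X1) → no; 1× C (X3) → no; 2× O (X1) → no; 1× O (X2) → match; 1× S (X2) → match; 1× F (X1) → no; 1× N (charge +1, X3) → no; 1× O (charge -1, X1) → no.
Summing the matching environments: 1 + 1 + 1 = 3 matching atoms.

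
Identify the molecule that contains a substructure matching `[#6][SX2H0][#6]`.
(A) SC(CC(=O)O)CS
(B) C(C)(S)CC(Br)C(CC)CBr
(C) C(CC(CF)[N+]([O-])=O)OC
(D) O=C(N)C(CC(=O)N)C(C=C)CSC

[#6][SX2H0][#6] describes an aliphatic sulfur bridging two carbons with no H on the sulfur (a thioether).
(A) has a thiol (-SH) but the sulfur has H1, not H0 bridging two carbons.
(B) has a thiol (-SH) but the sulfur has H1, not H0 bridging two carbons.
(C) has a methoxy ether (-OCH3) but the bridging atom is O, not S.
(D) contains a methylthio ether (-SCH3), which satisfies every atom and bond constraint.
So the answer is (D).

D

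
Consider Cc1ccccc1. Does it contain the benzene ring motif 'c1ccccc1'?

Yes

The pattern c1ccccc1 describes six aromatic carbons in a ring — a benzene ring.
The required atom environment is present in the molecule, so the pattern matches.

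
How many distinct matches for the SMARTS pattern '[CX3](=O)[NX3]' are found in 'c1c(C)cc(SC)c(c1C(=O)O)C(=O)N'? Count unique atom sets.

1

[CX3](=O)[NX3] is the SMARTS for an amide: a carbonyl carbon bonded to a trivalent nitrogen.
Exactly one fragment in the molecule meets all constraints, giving 1 match.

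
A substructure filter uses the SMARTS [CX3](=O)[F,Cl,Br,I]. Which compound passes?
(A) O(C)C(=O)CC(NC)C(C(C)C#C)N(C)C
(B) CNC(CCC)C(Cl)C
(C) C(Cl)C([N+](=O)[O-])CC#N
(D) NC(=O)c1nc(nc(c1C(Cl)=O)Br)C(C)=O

[CX3](=O)[F,Cl,Br,I] describes a carbonyl carbon bonded to a halogen (an acyl halide).
(A) has a methyl-ester group (-C(=O)OCH3) but the carbonyl is bonded to -O-C, not to a halogen.
(B) has a chloro substituent but the Cl is not on a carbonyl carbon.
(C) has a chloro substituent but the Cl is not on a carbonyl carbon.
(D) contains an acyl chloride (-C(=O)Cl), which satisfies every atom and bond constraint.
So the answer is (D).

D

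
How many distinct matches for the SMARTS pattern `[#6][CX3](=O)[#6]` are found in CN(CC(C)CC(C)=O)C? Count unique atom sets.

1

[#6][CX3](=O)[#6] is the SMARTS for a ketone: a carbonyl carbon (no H) flanked by two carbons.
Exactly one fragment in the molecule meets all constraints, giving 1 match.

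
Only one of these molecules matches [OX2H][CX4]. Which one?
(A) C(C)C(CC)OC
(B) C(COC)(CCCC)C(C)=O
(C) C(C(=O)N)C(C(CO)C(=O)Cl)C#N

C

[OX2H][CX4] describes a hydroxyl oxygen bound to an sp3 (X4) carbon (an aliphatic alcohol).
(A) has a methoxy ether (-OCH3) but the oxygen has H0 (ether), not H1.
(B) has a methoxy ether (-OCH3) but the oxygen has H0 (ether), not H1.
(C) contains a hydroxyl group (-OH), which satisfies every atom and bond constraint.
So the answer is (C).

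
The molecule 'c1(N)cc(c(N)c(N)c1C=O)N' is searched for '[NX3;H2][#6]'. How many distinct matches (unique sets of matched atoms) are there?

4

[NX3;H2][#6] is the SMARTS for a primary amine: a trivalent nitrogen with two H attached to carbon.
The molecule carries 4 separate instances of a primary amino group (-NH2) meeting every constraint; each maps to a distinct set of atoms, giving 4 matches.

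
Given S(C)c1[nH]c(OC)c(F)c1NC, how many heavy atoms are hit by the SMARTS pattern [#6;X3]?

The query [#6;X3] means: any carbon (aromatic or not) with three total connections.
Check the 12 heavy atoms by environment: 1× n (aromatic, X3) → no; 4× c (aromatic, X3) → match; 1× S (X2) → no; 3× C (X4) → no; 1× O (X2) → no; 1× N (X3) → no; 1× F (X1) → no.
That gives 4 matching atoms.

4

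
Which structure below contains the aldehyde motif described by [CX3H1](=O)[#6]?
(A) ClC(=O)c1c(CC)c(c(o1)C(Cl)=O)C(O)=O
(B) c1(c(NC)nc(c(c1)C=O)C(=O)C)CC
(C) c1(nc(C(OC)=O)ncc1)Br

B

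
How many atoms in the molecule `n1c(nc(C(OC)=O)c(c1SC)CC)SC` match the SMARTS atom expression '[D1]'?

5

The query [D1] means: atom with exactly one heavy-atom neighbour (degree 1).
Check the 16 heavy atoms by environment: 2× n (aromatic, D2) → no; 4× c (aromatic, D3) → no; 2× S (D2) → no; 4× C (D1) → match; 1× C (D3) → no; 1× O (D1) → match; 1× O (D2) → no; 1× C (D2) → no.
Summing the matching environments: 4 + 1 = 5 matching atoms.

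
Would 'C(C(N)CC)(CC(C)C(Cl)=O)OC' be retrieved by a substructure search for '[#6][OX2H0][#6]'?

Yes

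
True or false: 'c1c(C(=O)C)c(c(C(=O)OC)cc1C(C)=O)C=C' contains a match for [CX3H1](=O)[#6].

False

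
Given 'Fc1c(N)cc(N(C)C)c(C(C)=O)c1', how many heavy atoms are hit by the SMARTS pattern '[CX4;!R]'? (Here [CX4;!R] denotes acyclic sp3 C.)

3

The query [CX4;!R] means: aliphatic carbon with four total connections, not in a ring.
Check the 14 heavy atoms by environment: 6× c (aromatic, X3, in 6-ring) → no; 1× C (X3, acyclic) → no; 1× O (X1, acyclic) → no; 3× C (X4, acyclic) → match; 2× N (X3, acyclic) → no; 1× F (X1, acyclic) → no.
That gives 3 matching atoms.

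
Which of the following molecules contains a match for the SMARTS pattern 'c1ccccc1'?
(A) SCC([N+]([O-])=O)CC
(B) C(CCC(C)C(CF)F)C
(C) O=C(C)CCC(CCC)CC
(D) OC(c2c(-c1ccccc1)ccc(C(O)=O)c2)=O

D

c1ccccc1 describes six aromatic carbons in a ring (a benzene ring).
(A) has a methyl group (-CH3) but no six-membered all-carbon aromatic ring is present.
(B) has a methyl group (-CH3) but no six-membered all-carbon aromatic ring is present.
(C) has a methyl group (-CH3) but no six-membered all-carbon aromatic ring is present.
(D) contains a phenyl ring, which satisfies every atom and bond constraint.
So the answer is (D).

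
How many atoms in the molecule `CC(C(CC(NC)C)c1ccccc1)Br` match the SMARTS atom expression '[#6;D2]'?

6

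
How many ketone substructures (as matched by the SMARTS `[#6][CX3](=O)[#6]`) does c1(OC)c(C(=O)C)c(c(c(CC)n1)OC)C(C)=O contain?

2

[#6][CX3](=O)[#6] is the SMARTS for a ketone: a carbonyl carbon (no H) flanked by two carbons.
The molecule carries 2 separate instances of an acetyl/ketone group (-C(=O)CH3) meeting every constraint; each maps to a distinct set of atoms, giving 2 matches.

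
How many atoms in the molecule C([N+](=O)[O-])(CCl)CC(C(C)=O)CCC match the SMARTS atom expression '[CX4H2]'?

Check the 14 heavy atoms by environment: 4× C (H2, X4) → match; 2× C (H1, X4) → no; 2× C (H3, X4) → no; 1× C (H0, X3) → no; 2× O (H0, X1) → no; 1× Cl (H0, X1) → no; 1× N (charge +1, H0, X3) → no; 1× O (charge -1, H0, X1) → no.
That gives 4 matching atoms.

4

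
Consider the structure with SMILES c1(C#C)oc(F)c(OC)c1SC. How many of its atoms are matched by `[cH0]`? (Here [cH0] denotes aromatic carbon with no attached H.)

The query [cH0] means: aromatic carbon with no attached hydrogen (substituted or ring-fusion).
Check the 12 heavy atoms by environment: 1× o (aromatic, H0) → no; 4× c (aromatic, H0) → match; 1× C (H0) → no; 1× C (H1) → no; 1× F (H0) → no; 1× S (H0) → no; 2× C (H3) → no; 1× O (H0) → no.
That gives 4 matching atoms.

4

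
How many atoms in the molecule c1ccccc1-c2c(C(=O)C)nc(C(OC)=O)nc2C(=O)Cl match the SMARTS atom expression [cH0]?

5

The query [cH0] means: aromatic carbon with no attached hydrogen (substituted or ring-fusion).
Check the 22 heavy atoms by environment: 2× n (aromatic, H0) → no; 5× c (aromatic, H0) → match; 5× c (aromatic, H1) → no; 3× C (H0) → no; 4× O (H0) → no; 2× C (H3) → no; 1× Cl (H0) → no.
That gives 5 matching atoms.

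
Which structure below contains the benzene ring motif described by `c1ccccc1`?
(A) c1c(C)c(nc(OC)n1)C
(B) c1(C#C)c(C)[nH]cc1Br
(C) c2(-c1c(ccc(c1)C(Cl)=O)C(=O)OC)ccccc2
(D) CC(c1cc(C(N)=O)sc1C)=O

c1ccccc1 describes six aromatic carbons in a ring (a benzene ring).
(A) has a methyl group (-CH3) but no six-membered all-carbon aromatic ring is present.
(B) has a methyl group (-CH3) but no six-membered all-carbon aromatic ring is present.
(C) contains a phenyl ring, which satisfies every atom and bond constraint.
(D) has a methyl group (-CH3) but no six-membered all-carbon aromatic ring is present.
So the answer is (C).

C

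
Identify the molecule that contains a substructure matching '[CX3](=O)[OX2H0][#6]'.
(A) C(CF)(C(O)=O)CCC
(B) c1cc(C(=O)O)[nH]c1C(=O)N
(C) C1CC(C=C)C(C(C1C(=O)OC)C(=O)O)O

[CX3](=O)[OX2H0][#6] describes a carbonyl carbon bonded to an oxygen that is itself bonded to carbon (no H on that O) (an ester).
(A) has a carboxylic acid group (-C(=O)OH) but the singly-bonded O carries H (OX2H1, not H0).
(B) has a primary amide (-C(=O)NH2) but the carbonyl is bonded to N, not to an O-C linkage.
(C) contains a methyl-ester group (-C(=O)OCH3), which satisfies every atom and bond constraint.
So the answer is (C).

C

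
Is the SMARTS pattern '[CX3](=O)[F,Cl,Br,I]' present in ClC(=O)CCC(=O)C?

Yes

The pattern [CX3](=O)[F,Cl,Br,I] describes a carbonyl carbon bonded to a halogen — an acyl halide.
The molecule carries an acyl chloride (-C(=O)Cl), whose atoms satisfy every constraint of the query, so the pattern matches.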